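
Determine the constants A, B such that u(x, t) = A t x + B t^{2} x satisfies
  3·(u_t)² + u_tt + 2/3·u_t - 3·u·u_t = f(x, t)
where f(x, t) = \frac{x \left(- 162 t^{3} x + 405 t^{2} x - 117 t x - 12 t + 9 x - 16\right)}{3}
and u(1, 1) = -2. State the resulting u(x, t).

Substitute the ansatz u = A t x + B t^{2} x into the left-hand side.
Derivatives of the ansatz:
  u_t = A x + 2 B t x
  u_tt = 2 B x
Term by term:
  3·(u_t)² = 3 A^{2} x^{2} + 12 A B t x^{2} + 12 B^{2} t^{2} x^{2}
  u_tt = 2 B x
  2/3·u_t = \frac{2 A x}{3} + \frac{4 B t x}{3}
  -3·u·u_t = - 3 A^{2} t x^{2} - 9 A B t^{2} x^{2} - 6 B^{2} t^{3} x^{2}
So the left-hand side equals
  - 3 A^{2} t x^{2} + 3 A^{2} x^{2} - 9 A B t^{2} x^{2} + 12 A B t x^{2} + \frac{2 A x}{3} - 6 B^{2} t^{3} x^{2} + 12 B^{2} t^{2} x^{2} + \frac{4 B t x}{3} + 2 B x
This must equal f(x, t) identically; expanded, f = - 54 t^{3} x^{2} + 135 t^{2} x^{2} - 39 t x^{2} - 4 t x + 3 x^{2} - \frac{16 x}{3}.
Matching coefficients of the independent functions:
  [x]:  \frac{2 A}{3} + 2 B = - \frac{16}{3}
  [x^{2}]:  3 A^{2} = 3
  [t x]:  \frac{4 B}{3} = -4
  [t x^{2}]:  - 3 A^{2} + 12 A B = -39
  [t^{2} x^{2}]:  - 9 A B + 12 B^{2} = 135
  [t^{3} x^{2}]:  - 6 B^{2} = -54
Solving: A = 1, B = -3.
Check against the point condition:
  u(1, 1) = -2  ⟹  A + B = -2  ✓
Hence u(x, t) = - 3 t^{2} x + t x.

Answer: u(x, t) = - 3 t^{2} x + t x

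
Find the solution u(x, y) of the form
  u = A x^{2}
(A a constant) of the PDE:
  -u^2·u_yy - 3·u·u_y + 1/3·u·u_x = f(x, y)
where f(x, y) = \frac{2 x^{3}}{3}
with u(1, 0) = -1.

Substitute the ansatz u = A x^{2} into the left-hand side.
Derivatives of the ansatz:
  u_yy = 0
  u_y = 0
  u_x = 2 A x
Term by term:
  -u^2·u_yy = 0
  -3·u·u_y = 0
  1/3·u·u_x = \frac{2 A^{2} x^{3}}{3}
So the left-hand side equals
  \frac{2 A^{2} x^{3}}{3}
This must equal f(x, y) = \frac{2 x^{3}}{3} identically.
Matching coefficients of the independent functions:
  [x^{3}]:  \frac{2 A^{2}}{3} = \frac{2}{3}
These equations allow (A) = (-1) or (1).
Impose the point condition(s):
  u(1, 0) = -1  ⟹  A = -1
Only A = -1 satisfies everything.
Hence u(x, y) = - x^{2}.

Answer: u(x, y) = - x^{2}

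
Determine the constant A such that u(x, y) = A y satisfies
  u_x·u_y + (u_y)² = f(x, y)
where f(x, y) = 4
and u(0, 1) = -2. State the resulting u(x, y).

Substitute the ansatz u = A y into the left-hand side.
Derivatives of the ansatz:
  u_x = 0
  u_y = A
Term by term:
  u_x·u_y = 0
  (u_y)² = A^{2}
So the left-hand side equals
  A^{2}
This must equal f(x, y) = 4 identically.
Matching coefficients of the independent functions:
  [constant term]:  A^{2} = 4
These equations allow (A) = (-2) or (2).
Impose the point condition(s):
  u(0, 1) = -2  ⟹  A = -2
Only A = -2 satisfies everything.
Hence u(x, y) = - 2 y.

Answer: u(x, y) = - 2 y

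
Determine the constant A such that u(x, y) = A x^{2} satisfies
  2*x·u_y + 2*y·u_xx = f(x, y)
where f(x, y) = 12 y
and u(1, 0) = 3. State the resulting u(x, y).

Answer: u(x, y) = 3 x^{2}

Derivation:
Substitute the ansatz u = A x^{2} into the left-hand side.
Derivatives of the ansatz:
  u_y = 0
  u_xx = 2 A
Term by term:
  2*x·u_y = 0
  2*y·u_xx = 4 A y
So the left-hand side equals
  4 A y
This must equal f(x, y) = 12 y identically.
Matching coefficients of the independent functions:
  [y]:  4 A = 12
Solving: A = 3.
Check against the point condition:
  u(1, 0) = 3  ⟹  A = 3  ✓
Hence u(x, y) = 3 x^{2}.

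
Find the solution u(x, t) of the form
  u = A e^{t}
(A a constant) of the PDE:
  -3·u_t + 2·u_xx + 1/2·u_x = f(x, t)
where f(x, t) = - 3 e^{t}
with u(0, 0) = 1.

Answer: u(x, t) = e^{t}

Derivation:
Substitute the ansatz u = A e^{t} into the left-hand side.
Derivatives of the ansatz:
  u_t = A e^{t}
  u_xx = 0
  u_x = 0
Term by term:
  -3·u_t = - 3 A e^{t}
  2·u_xx = 0
  1/2·u_x = 0
So the left-hand side equals
  - 3 A e^{t}
This must equal f(x, t) = - 3 e^{t} identically.
Matching coefficients of the independent functions:
  [e^{t}]:  - 3 A = -3
Solving: A = 1.
Check against the point condition:
  u(0, 0) = 1  ⟹  A = 1  ✓
Hence u(x, t) = e^{t}.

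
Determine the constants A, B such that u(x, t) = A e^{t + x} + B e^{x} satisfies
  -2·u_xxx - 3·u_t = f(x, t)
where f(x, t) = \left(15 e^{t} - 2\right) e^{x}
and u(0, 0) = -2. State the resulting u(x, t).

Answer: u(x, t) = e^{x} - 3 e^{t + x}

Derivation:
Substitute the ansatz u = A e^{t + x} + B e^{x} into the left-hand side.
Derivatives of the ansatz:
  u_xxx = A e^{t} e^{x} + B e^{x}
  u_t = A e^{t} e^{x}
Term by term:
  -2·u_xxx = - 2 A e^{t} e^{x} - 2 B e^{x}
  -3·u_t = - 3 A e^{t} e^{x}
So the left-hand side equals
  - 5 A e^{t} e^{x} - 2 B e^{x}
This must equal f(x, t) identically; expanded, f = 15 e^{t} e^{x} - 2 e^{x}.
Matching coefficients of the independent functions:
  [e^{t} e^{x}]:  - 5 A = 15
  [e^{x}]:  - 2 B = -2
Solving: A = -3, B = 1.
Check against the point condition:
  u(0, 0) = -2  ⟹  A + B = -2  ✓
Hence u(x, t) = e^{x} - 3 e^{t + x}.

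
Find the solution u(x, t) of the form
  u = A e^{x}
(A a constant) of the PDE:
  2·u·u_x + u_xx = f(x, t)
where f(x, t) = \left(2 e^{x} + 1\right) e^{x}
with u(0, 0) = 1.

Substitute the ansatz u = A e^{x} into the left-hand side.
Derivatives of the ansatz:
  u_x = A e^{x}
  u_xx = A e^{x}
Term by term:
  2·u·u_x = 2 A^{2} e^{2 x}
  u_xx = A e^{x}
So the left-hand side equals
  2 A^{2} e^{2 x} + A e^{x}
This must equal f(x, t) identically; expanded, f = 2 e^{2 x} + e^{x}.
Matching coefficients of the independent functions:
  [e^{x}]:  A = 1
  [e^{2 x}]:  2 A^{2} = 2
Solving: A = 1.
Check against the point condition:
  u(0, 0) = 1  ⟹  A = 1  ✓
Hence u(x, t) = e^{x}.

Answer: u(x, t) = e^{x}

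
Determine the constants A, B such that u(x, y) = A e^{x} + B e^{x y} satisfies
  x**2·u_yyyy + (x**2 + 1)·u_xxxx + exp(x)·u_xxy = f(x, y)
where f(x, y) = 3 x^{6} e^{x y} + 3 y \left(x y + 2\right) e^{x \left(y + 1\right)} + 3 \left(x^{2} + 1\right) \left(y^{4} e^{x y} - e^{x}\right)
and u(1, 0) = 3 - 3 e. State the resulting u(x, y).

Substitute the ansatz u = A e^{x} + B e^{x y} into the left-hand side.
Derivatives of the ansatz:
  u_yyyy = B x^{4} e^{x y}
  u_xxxx = A e^{x} + B y^{4} e^{x y}
  u_xxy = B x y^{2} e^{x y} + 2 B y e^{x y}
Term by term:
  x**2·u_yyyy = B x^{6} e^{x y}
  (x**2 + 1)·u_xxxx = A x^{2} e^{x} + A e^{x} + B x^{2} y^{4} e^{x y} + B y^{4} e^{x y}
  exp(x)·u_xxy = B x y^{2} e^{x} e^{x y} + 2 B y e^{x} e^{x y}
So the left-hand side equals
  A x^{2} e^{x} + A e^{x} + B x^{6} e^{x y} + B x^{2} y^{4} e^{x y} + B x y^{2} e^{x} e^{x y} + B y^{4} e^{x y} + 2 B y e^{x} e^{x y}
This must equal f(x, y) identically; expanded, f = 3 x^{6} e^{x y} + 3 x^{2} y^{4} e^{x y} - 3 x^{2} e^{x} + 3 x y^{2} e^{x} e^{x y} + 3 y^{4} e^{x y} + 6 y e^{x} e^{x y} - 3 e^{x}.
Matching coefficients of the independent functions:
  [x^{2} e^{x}, e^{x}]:  A = -3
  [x^{6} e^{x y}, y^{4} e^{x y}, x^{2} y^{4} e^{x y}, x y^{2} e^{x} e^{x y}]:  B = 3
  [y e^{x} e^{x y}]:  2 B = 6
Solving: A = -3, B = 3.
Check against the point condition:
  u(1, 0) = 3 - 3 e  ⟹  e A + B = 3 - 3 e  ✓
Hence u(x, y) = - 3 e^{x} + 3 e^{x y}.

Answer: u(x, y) = - 3 e^{x} + 3 e^{x y}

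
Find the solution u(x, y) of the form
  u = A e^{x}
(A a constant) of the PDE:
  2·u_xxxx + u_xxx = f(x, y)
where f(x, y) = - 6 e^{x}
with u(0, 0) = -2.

Substitute the ansatz u = A e^{x} into the left-hand side.
Derivatives of the ansatz:
  u_xxxx = A e^{x}
  u_xxx = A e^{x}
Term by term:
  2·u_xxxx = 2 A e^{x}
  u_xxx = A e^{x}
So the left-hand side equals
  3 A e^{x}
This must equal f(x, y) = - 6 e^{x} identically.
Matching coefficients of the independent functions:
  [e^{x}]:  3 A = -6
Solving: A = -2.
Check against the point condition:
  u(0, 0) = -2  ⟹  A = -2  ✓
Hence u(x, y) = - 2 e^{x}.

Answer: u(x, y) = - 2 e^{x}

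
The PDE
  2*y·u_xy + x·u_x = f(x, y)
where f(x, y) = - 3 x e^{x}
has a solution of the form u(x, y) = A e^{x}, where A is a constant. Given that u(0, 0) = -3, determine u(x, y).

Answer: u(x, y) = - 3 e^{x}

Derivation:
Substitute the ansatz u = A e^{x} into the left-hand side.
Derivatives of the ansatz:
  u_xy = 0
  u_x = A e^{x}
Term by term:
  2*y·u_xy = 0
  x·u_x = A x e^{x}
So the left-hand side equals
  A x e^{x}
This must equal f(x, y) = - 3 x e^{x} identically.
Matching coefficients of the independent functions:
  [x e^{x}]:  A = -3
Solving: A = -3.
Check against the point condition:
  u(0, 0) = -3  ⟹  A = -3  ✓
Hence u(x, y) = - 3 e^{x}.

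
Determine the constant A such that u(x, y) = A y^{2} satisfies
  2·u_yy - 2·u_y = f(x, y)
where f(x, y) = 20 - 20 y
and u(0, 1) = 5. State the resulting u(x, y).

Substitute the ansatz u = A y^{2} into the left-hand side.
Derivatives of the ansatz:
  u_yy = 2 A
  u_y = 2 A y
Term by term:
  2·u_yy = 4 A
  -2·u_y = - 4 A y
So the left-hand side equals
  - 4 A y + 4 A
This must equal f(x, y) = 20 - 20 y identically.
Matching coefficients of the independent functions:
  [constant term]:  4 A = 20
  [y]:  - 4 A = -20
Solving: A = 5.
Check against the point condition:
  u(0, 1) = 5  ⟹  A = 5  ✓
Hence u(x, y) = 5 y^{2}.

Answer: u(x, y) = 5 y^{2}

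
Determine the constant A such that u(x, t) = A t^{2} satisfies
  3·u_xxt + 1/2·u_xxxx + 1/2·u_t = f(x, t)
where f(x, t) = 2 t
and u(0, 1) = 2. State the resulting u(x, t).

Answer: u(x, t) = 2 t^{2}

Derivation:
Substitute the ansatz u = A t^{2} into the left-hand side.
Derivatives of the ansatz:
  u_xxt = 0
  u_xxxx = 0
  u_t = 2 A t
Term by term:
  3·u_xxt = 0
  1/2·u_xxxx = 0
  1/2·u_t = A t
So the left-hand side equals
  A t
This must equal f(x, t) = 2 t identically.
Matching coefficients of the independent functions:
  [t]:  A = 2
Solving: A = 2.
Check against the point condition:
  u(0, 1) = 2  ⟹  A = 2  ✓
Hence u(x, t) = 2 t^{2}.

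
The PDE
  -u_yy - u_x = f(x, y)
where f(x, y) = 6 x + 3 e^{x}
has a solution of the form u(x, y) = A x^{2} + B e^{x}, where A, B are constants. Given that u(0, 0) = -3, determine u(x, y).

Substitute the ansatz u = A x^{2} + B e^{x} into the left-hand side.
Derivatives of the ansatz:
  u_yy = 0
  u_x = 2 A x + B e^{x}
Term by term:
  -u_yy = 0
  -u_x = - 2 A x - B e^{x}
So the left-hand side equals
  - 2 A x - B e^{x}
This must equal f(x, y) = 6 x + 3 e^{x} identically.
Matching coefficients of the independent functions:
  [x]:  - 2 A = 6
  [e^{x}]:  - B = 3
Solving: A = -3, B = -3.
Check against the point condition:
  u(0, 0) = -3  ⟹  B = -3  ✓
Hence u(x, y) = - 3 x^{2} - 3 e^{x}.

Answer: u(x, y) = - 3 x^{2} - 3 e^{x}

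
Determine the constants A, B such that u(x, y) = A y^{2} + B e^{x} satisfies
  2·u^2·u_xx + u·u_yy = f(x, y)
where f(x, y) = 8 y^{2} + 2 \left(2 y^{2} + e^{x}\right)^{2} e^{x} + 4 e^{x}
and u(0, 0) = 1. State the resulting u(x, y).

Substitute the ansatz u = A y^{2} + B e^{x} into the left-hand side.
Derivatives of the ansatz:
  u_xx = B e^{x}
  u_yy = 2 A
Term by term:
  2·u^2·u_xx = 2 A^{2} B y^{4} e^{x} + 4 A B^{2} y^{2} e^{2 x} + 2 B^{3} e^{3 x}
  u·u_yy = 2 A^{2} y^{2} + 2 A B e^{x}
So the left-hand side equals
  2 A^{2} B y^{4} e^{x} + 2 A^{2} y^{2} + 4 A B^{2} y^{2} e^{2 x} + 2 A B e^{x} + 2 B^{3} e^{3 x}
This must equal f(x, y) identically; expanded, f = 8 y^{4} e^{x} + 8 y^{2} e^{2 x} + 8 y^{2} + 2 e^{3 x} + 4 e^{x}.
Matching coefficients of the independent functions:
  [y^{2}]:  2 A^{2} = 8
  [y^{2} e^{2 x}]:  4 A B^{2} = 8
  [y^{4} e^{x}]:  2 A^{2} B = 8
  [e^{x}]:  2 A B = 4
  [e^{3 x}]:  2 B^{3} = 2
Solving: A = 2, B = 1.
Check against the point condition:
  u(0, 0) = 1  ⟹  B = 1  ✓
Hence u(x, y) = 2 y^{2} + e^{x}.

Answer: u(x, y) = 2 y^{2} + e^{x}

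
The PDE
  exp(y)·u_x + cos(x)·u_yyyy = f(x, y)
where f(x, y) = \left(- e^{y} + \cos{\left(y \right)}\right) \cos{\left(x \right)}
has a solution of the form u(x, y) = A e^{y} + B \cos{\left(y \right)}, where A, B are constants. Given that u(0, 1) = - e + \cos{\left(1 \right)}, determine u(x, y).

Answer: u(x, y) = - e^{y} + \cos{\left(y \right)}

Derivation:
Substitute the ansatz u = A e^{y} + B \cos{\left(y \right)} into the left-hand side.
Derivatives of the ansatz:
  u_x = 0
  u_yyyy = A e^{y} + B \cos{\left(y \right)}
Term by term:
  exp(y)·u_x = 0
  cos(x)·u_yyyy = A e^{y} \cos{\left(x \right)} + B \cos{\left(x \right)} \cos{\left(y \right)}
So the left-hand side equals
  A e^{y} \cos{\left(x \right)} + B \cos{\left(x \right)} \cos{\left(y \right)}
This must equal f(x, y) identically; expanded, f = - e^{y} \cos{\left(x \right)} + \cos{\left(x \right)} \cos{\left(y \right)}.
Matching coefficients of the independent functions:
  [e^{y} \cos{\left(x \right)}]:  A = -1
  [\cos{\left(x \right)} \cos{\left(y \right)}]:  B = 1
Solving: A = -1, B = 1.
Check against the point condition:
  u(0, 1) = - e + \cos{\left(1 \right)}  ⟹  e A + B \cos{\left(1 \right)} = - e + \cos{\left(1 \right)}  ✓
Hence u(x, y) = - e^{y} + \cos{\left(y \right)}.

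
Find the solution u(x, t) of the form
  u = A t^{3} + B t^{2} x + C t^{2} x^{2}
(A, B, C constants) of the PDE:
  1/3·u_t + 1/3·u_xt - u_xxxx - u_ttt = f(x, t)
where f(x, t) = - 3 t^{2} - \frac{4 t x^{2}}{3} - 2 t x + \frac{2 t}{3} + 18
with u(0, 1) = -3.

Answer: u(x, t) = - 3 t^{3} - 2 t^{2} x^{2} + t^{2} x

Derivation:
Substitute the ansatz u = A t^{3} + B t^{2} x + C t^{2} x^{2} into the left-hand side.
Derivatives of the ansatz:
  u_t = 3 A t^{2} + 2 B t x + 2 C t x^{2}
  u_xt = 2 B t + 4 C t x
  u_xxxx = 0
  u_ttt = 6 A
Term by term:
  1/3·u_t = A t^{2} + \frac{2 B t x}{3} + \frac{2 C t x^{2}}{3}
  1/3·u_xt = \frac{2 B t}{3} + \frac{4 C t x}{3}
  -u_xxxx = 0
  -u_ttt = - 6 A
So the left-hand side equals
  A t^{2} - 6 A + \frac{2 B t x}{3} + \frac{2 B t}{3} + \frac{2 C t x^{2}}{3} + \frac{4 C t x}{3}
This must equal f(x, t) = - 3 t^{2} - \frac{4 t x^{2}}{3} - 2 t x + \frac{2 t}{3} + 18 identically.
Matching coefficients of the independent functions:
  [constant term]:  - 6 A = 18
  [t]:  \frac{2 B}{3} = \frac{2}{3}
  [t^{2}]:  A = -3
  [t x]:  \frac{2 B}{3} + \frac{4 C}{3} = -2
  [t x^{2}]:  \frac{2 C}{3} = - \frac{4}{3}
Solving: A = -3, B = 1, C = -2.
Check against the point condition:
  u(0, 1) = -3  ⟹  A = -3  ✓
Hence u(x, t) = - 3 t^{3} - 2 t^{2} x^{2} + t^{2} x.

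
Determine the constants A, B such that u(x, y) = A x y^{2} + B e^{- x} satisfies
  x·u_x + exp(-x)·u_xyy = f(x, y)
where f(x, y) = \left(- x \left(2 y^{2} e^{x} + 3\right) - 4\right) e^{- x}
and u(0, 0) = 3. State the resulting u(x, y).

Answer: u(x, y) = - 2 x y^{2} + 3 e^{- x}

Derivation:
Substitute the ansatz u = A x y^{2} + B e^{- x} into the left-hand side.
Derivatives of the ansatz:
  u_x = A y^{2} - B e^{- x}
  u_xyy = 2 A
Term by term:
  x·u_x = A x y^{2} - B x e^{- x}
  exp(-x)·u_xyy = 2 A e^{- x}
So the left-hand side equals
  A x y^{2} + 2 A e^{- x} - B x e^{- x}
This must equal f(x, y) identically; expanded, f = - 2 x y^{2} - 3 x e^{- x} - 4 e^{- x}.
Matching coefficients of the independent functions:
  [x y^{2}]:  A = -2
  [x e^{- x}]:  - B = -3
  [e^{- x}]:  2 A = -4
Solving: A = -2, B = 3.
Check against the point condition:
  u(0, 0) = 3  ⟹  B = 3  ✓
Hence u(x, y) = - 2 x y^{2} + 3 e^{- x}.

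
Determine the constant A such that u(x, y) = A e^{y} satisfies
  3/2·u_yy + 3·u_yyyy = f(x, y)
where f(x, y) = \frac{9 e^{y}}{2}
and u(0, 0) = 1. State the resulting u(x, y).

Substitute the ansatz u = A e^{y} into the left-hand side.
Derivatives of the ansatz:
  u_yy = A e^{y}
  u_yyyy = A e^{y}
Term by term:
  3/2·u_yy = \frac{3 A e^{y}}{2}
  3·u_yyyy = 3 A e^{y}
So the left-hand side equals
  \frac{9 A e^{y}}{2}
This must equal f(x, y) = \frac{9 e^{y}}{2} identically.
Matching coefficients of the independent functions:
  [e^{y}]:  \frac{9 A}{2} = \frac{9}{2}
Solving: A = 1.
Check against the point condition:
  u(0, 0) = 1  ⟹  A = 1  ✓
Hence u(x, y) = e^{y}.

Answer: u(x, y) = e^{y}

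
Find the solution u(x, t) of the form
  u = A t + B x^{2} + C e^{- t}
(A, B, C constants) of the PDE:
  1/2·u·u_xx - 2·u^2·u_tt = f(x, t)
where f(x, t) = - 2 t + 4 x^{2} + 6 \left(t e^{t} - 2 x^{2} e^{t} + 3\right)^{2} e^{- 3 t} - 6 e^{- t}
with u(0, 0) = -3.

Substitute the ansatz u = A t + B x^{2} + C e^{- t} into the left-hand side.
Derivatives of the ansatz:
  u_xx = 2 B
  u_tt = C e^{- t}
Term by term:
  1/2·u·u_xx = A B t + B^{2} x^{2} + B C e^{- t}
  -2·u^2·u_tt = - 2 A^{2} C t^{2} e^{- t} - 4 A B C t x^{2} e^{- t} - 4 A C^{2} t e^{- 2 t} - 2 B^{2} C x^{4} e^{- t} - 4 B C^{2} x^{2} e^{- 2 t} - 2 C^{3} e^{- 3 t}
So the left-hand side equals
  - 2 A^{2} C t^{2} e^{- t} - 4 A B C t x^{2} e^{- t} + A B t - 4 A C^{2} t e^{- 2 t} - 2 B^{2} C x^{4} e^{- t} + B^{2} x^{2} - 4 B C^{2} x^{2} e^{- 2 t} + B C e^{- t} - 2 C^{3} e^{- 3 t}
This must equal f(x, t) identically; expanded, f = 6 t^{2} e^{- t} - 24 t x^{2} e^{- t} - 2 t + 36 t e^{- 2 t} + 24 x^{4} e^{- t} + 4 x^{2} - 72 x^{2} e^{- 2 t} - 6 e^{- t} + 54 e^{- 3 t}.
Matching coefficients of the independent functions:
  [t]:  A B = -2
  [x^{2}]:  B^{2} = 4
  [t e^{- 2 t}]:  - 4 A C^{2} = 36
  [t^{2} e^{- t}]:  - 2 A^{2} C = 6
  [x^{2} e^{- 2 t}]:  - 4 B C^{2} = -72
  [x^{4} e^{- t}]:  - 2 B^{2} C = 24
  [t x^{2} e^{- t}]:  - 4 A B C = -24
  [e^{- 3 t}]:  - 2 C^{3} = 54
  [e^{- t}]:  B C = -6
Solving: A = -1, B = 2, C = -3.
Check against the point condition:
  u(0, 0) = -3  ⟹  C = -3  ✓
Hence u(x, t) = - t + 2 x^{2} - 3 e^{- t}.

Answer: u(x, t) = - t + 2 x^{2} - 3 e^{- t}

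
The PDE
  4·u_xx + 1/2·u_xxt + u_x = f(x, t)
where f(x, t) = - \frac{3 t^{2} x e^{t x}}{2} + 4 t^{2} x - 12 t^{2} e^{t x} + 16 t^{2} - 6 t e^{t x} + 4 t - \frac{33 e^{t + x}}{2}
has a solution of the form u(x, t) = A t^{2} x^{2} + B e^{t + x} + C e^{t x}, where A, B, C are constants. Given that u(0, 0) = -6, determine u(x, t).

Substitute the ansatz u = A t^{2} x^{2} + B e^{t + x} + C e^{t x} into the left-hand side.
Derivatives of the ansatz:
  u_xx = 2 A t^{2} + B e^{t} e^{x} + C t^{2} e^{t x}
  u_xxt = 4 A t + B e^{t} e^{x} + C t^{2} x e^{t x} + 2 C t e^{t x}
  u_x = 2 A t^{2} x + B e^{t} e^{x} + C t e^{t x}
Term by term:
  4·u_xx = 8 A t^{2} + 4 B e^{t} e^{x} + 4 C t^{2} e^{t x}
  1/2·u_xxt = 2 A t + \frac{B e^{t} e^{x}}{2} + \frac{C t^{2} x e^{t x}}{2} + C t e^{t x}
  u_x = 2 A t^{2} x + B e^{t} e^{x} + C t e^{t x}
So the left-hand side equals
  2 A t^{2} x + 8 A t^{2} + 2 A t + \frac{11 B e^{t} e^{x}}{2} + \frac{C t^{2} x e^{t x}}{2} + 4 C t^{2} e^{t x} + 2 C t e^{t x}
This must equal f(x, t) identically; expanded, f = - \frac{3 t^{2} x e^{t x}}{2} + 4 t^{2} x - 12 t^{2} e^{t x} + 16 t^{2} - 6 t e^{t x} + 4 t - \frac{33 e^{t} e^{x}}{2}.
Matching coefficients of the independent functions:
  [t, t^{2} x]:  2 A = 4
  [t^{2}]:  8 A = 16
  [t e^{t x}]:  2 C = -6
  [t^{2} e^{t x}]:  4 C = -12
  [e^{t} e^{x}]:  \frac{11 B}{2} = - \frac{33}{2}
  [t^{2} x e^{t x}]:  \frac{C}{2} = - \frac{3}{2}
Solving: A = 2, B = -3, C = -3.
Check against the point condition:
  u(0, 0) = -6  ⟹  B + C = -6  ✓
Hence u(x, t) = 2 t^{2} x^{2} - 3 e^{t x} - 3 e^{t + x}.

Answer: u(x, t) = 2 t^{2} x^{2} - 3 e^{t x} - 3 e^{t + x}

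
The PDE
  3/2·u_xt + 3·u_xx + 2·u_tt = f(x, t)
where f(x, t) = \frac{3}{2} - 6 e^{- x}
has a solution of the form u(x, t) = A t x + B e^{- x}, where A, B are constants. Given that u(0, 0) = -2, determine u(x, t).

Answer: u(x, t) = t x - 2 e^{- x}

Derivation:
Substitute the ansatz u = A t x + B e^{- x} into the left-hand side.
Derivatives of the ansatz:
  u_xt = A
  u_xx = B e^{- x}
  u_tt = 0
Term by term:
  3/2·u_xt = \frac{3 A}{2}
  3·u_xx = 3 B e^{- x}
  2·u_tt = 0
So the left-hand side equals
  \frac{3 A}{2} + 3 B e^{- x}
This must equal f(x, t) = \frac{3}{2} - 6 e^{- x} identically.
Matching coefficients of the independent functions:
  [constant term]:  \frac{3 A}{2} = \frac{3}{2}
  [e^{- x}]:  3 B = -6
Solving: A = 1, B = -2.
Check against the point condition:
  u(0, 0) = -2  ⟹  B = -2  ✓
Hence u(x, t) = t x - 2 e^{- x}.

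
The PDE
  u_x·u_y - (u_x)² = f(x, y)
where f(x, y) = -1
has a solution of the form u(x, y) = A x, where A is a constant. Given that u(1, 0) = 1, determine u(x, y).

Substitute the ansatz u = A x into the left-hand side.
Derivatives of the ansatz:
  u_x = A
  u_y = 0
Term by term:
  u_x·u_y = 0
  -(u_x)² = - A^{2}
So the left-hand side equals
  - A^{2}
This must equal f(x, y) = -1 identically.
Matching coefficients of the independent functions:
  [constant term]:  - A^{2} = -1
These equations allow (A) = (-1) or (1).
Impose the point condition(s):
  u(1, 0) = 1  ⟹  A = 1
Only A = 1 satisfies everything.
Hence u(x, y) = x.

Answer: u(x, y) = x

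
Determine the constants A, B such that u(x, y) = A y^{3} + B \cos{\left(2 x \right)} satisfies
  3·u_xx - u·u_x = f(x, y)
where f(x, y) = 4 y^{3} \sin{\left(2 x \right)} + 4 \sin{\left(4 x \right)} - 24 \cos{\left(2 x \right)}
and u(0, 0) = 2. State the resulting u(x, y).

Substitute the ansatz u = A y^{3} + B \cos{\left(2 x \right)} into the left-hand side.
Derivatives of the ansatz:
  u_xx = - 4 B \cos{\left(2 x \right)}
  u_x = - 2 B \sin{\left(2 x \right)}
Term by term:
  3·u_xx = - 12 B \cos{\left(2 x \right)}
  -u·u_x = 2 A B y^{3} \sin{\left(2 x \right)} + 2 B^{2} \sin{\left(2 x \right)} \cos{\left(2 x \right)}
So the left-hand side equals
  2 A B y^{3} \sin{\left(2 x \right)} + 2 B^{2} \sin{\left(2 x \right)} \cos{\left(2 x \right)} - 12 B \cos{\left(2 x \right)}
This must equal f(x, y) identically; expanded, f = 4 y^{3} \sin{\left(2 x \right)} + 8 \sin{\left(2 x \right)} \cos{\left(2 x \right)} - 24 \cos{\left(2 x \right)}.
Matching coefficients of the independent functions:
  [y^{3} \sin{\left(2 x \right)}]:  2 A B = 4
  [\sin{\left(2 x \right)} \cos{\left(2 x \right)}]:  2 B^{2} = 8
  [\cos{\left(2 x \right)}]:  - 12 B = -24
Solving: A = 1, B = 2.
Check against the point condition:
  u(0, 0) = 2  ⟹  B = 2  ✓
Hence u(x, y) = y^{3} + 2 \cos{\left(2 x \right)}.

Answer: u(x, y) = y^{3} + 2 \cos{\left(2 x \right)}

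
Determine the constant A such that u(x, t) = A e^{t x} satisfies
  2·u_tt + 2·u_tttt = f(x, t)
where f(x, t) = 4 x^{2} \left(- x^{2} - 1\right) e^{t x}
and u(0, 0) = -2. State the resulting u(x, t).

Substitute the ansatz u = A e^{t x} into the left-hand side.
Derivatives of the ansatz:
  u_tt = A x^{2} e^{t x}
  u_tttt = A x^{4} e^{t x}
Term by term:
  2·u_tt = 2 A x^{2} e^{t x}
  2·u_tttt = 2 A x^{4} e^{t x}
So the left-hand side equals
  2 A x^{4} e^{t x} + 2 A x^{2} e^{t x}
This must equal f(x, t) identically; expanded, f = - 4 x^{4} e^{t x} - 4 x^{2} e^{t x}.
Matching coefficients of the independent functions:
  [x^{2} e^{t x}, x^{4} e^{t x}]:  2 A = -4
Solving: A = -2.
Check against the point condition:
  u(0, 0) = -2  ⟹  A = -2  ✓
Hence u(x, t) = - 2 e^{t x}.

Answer: u(x, t) = - 2 e^{t x}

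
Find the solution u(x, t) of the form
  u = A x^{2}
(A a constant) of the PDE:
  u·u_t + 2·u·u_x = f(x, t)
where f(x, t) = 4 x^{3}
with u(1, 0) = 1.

Substitute the ansatz u = A x^{2} into the left-hand side.
Derivatives of the ansatz:
  u_t = 0
  u_x = 2 A x
Term by term:
  u·u_t = 0
  2·u·u_x = 4 A^{2} x^{3}
So the left-hand side equals
  4 A^{2} x^{3}
This must equal f(x, t) = 4 x^{3} identically.
Matching coefficients of the independent functions:
  [x^{3}]:  4 A^{2} = 4
These equations allow (A) = (-1) or (1).
Impose the point condition(s):
  u(1, 0) = 1  ⟹  A = 1
Only A = 1 satisfies everything.
Hence u(x, t) = x^{2}.

Answer: u(x, t) = x^{2}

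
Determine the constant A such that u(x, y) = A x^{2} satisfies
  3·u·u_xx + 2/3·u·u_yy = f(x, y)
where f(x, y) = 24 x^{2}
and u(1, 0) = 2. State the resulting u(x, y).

Substitute the ansatz u = A x^{2} into the left-hand side.
Derivatives of the ansatz:
  u_xx = 2 A
  u_yy = 0
Term by term:
  3·u·u_xx = 6 A^{2} x^{2}
  2/3·u·u_yy = 0
So the left-hand side equals
  6 A^{2} x^{2}
This must equal f(x, y) = 24 x^{2} identically.
Matching coefficients of the independent functions:
  [x^{2}]:  6 A^{2} = 24
These equations allow (A) = (-2) or (2).
Impose the point condition(s):
  u(1, 0) = 2  ⟹  A = 2
Only A = 2 satisfies everything.
Hence u(x, y) = 2 x^{2}.

Answer: u(x, y) = 2 x^{2}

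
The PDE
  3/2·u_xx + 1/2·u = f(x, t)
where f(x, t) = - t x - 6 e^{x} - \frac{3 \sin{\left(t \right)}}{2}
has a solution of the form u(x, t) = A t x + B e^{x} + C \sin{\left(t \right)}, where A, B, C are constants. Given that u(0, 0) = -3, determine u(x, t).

Answer: u(x, t) = - 2 t x - 3 e^{x} - 3 \sin{\left(t \right)}

Derivation:
Substitute the ansatz u = A t x + B e^{x} + C \sin{\left(t \right)} into the left-hand side.
Derivatives of the ansatz:
  u_xx = B e^{x}
Term by term:
  3/2·u_xx = \frac{3 B e^{x}}{2}
  1/2·u = \frac{A t x}{2} + \frac{B e^{x}}{2} + \frac{C \sin{\left(t \right)}}{2}
So the left-hand side equals
  \frac{A t x}{2} + 2 B e^{x} + \frac{C \sin{\left(t \right)}}{2}
This must equal f(x, t) = - t x - 6 e^{x} - \frac{3 \sin{\left(t \right)}}{2} identically.
Matching coefficients of the independent functions:
  [t x]:  \frac{A}{2} = -1
  [e^{x}]:  2 B = -6
  [\sin{\left(t \right)}]:  \frac{C}{2} = - \frac{3}{2}
Solving: A = -2, B = -3, C = -3.
Check against the point condition:
  u(0, 0) = -3  ⟹  B = -3  ✓
Hence u(x, t) = - 2 t x - 3 e^{x} - 3 \sin{\left(t \right)}.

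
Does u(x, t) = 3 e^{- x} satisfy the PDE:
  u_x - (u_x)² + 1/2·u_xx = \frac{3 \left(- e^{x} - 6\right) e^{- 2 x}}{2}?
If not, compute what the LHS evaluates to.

Answer: Yes

Derivation:
Evaluate each term of the left-hand side for u = 3 e^{- x}.
Derivatives:
  u_x = - 3 e^{- x}
  u_xx = 3 e^{- x}
Terms:
  u_x = - 3 e^{- x}
  -(u_x)² = - 9 e^{- 2 x}
  1/2·u_xx = \frac{3 e^{- x}}{2}
Sum: LHS = \frac{3 \left(- e^{x} - 6\right) e^{- 2 x}}{2}
This is exactly the given right-hand side, so u is a solution.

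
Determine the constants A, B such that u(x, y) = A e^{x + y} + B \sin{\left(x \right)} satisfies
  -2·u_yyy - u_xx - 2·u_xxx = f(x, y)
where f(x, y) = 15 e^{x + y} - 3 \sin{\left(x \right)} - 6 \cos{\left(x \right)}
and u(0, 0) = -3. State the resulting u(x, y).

Substitute the ansatz u = A e^{x + y} + B \sin{\left(x \right)} into the left-hand side.
Derivatives of the ansatz:
  u_yyy = A e^{x} e^{y}
  u_xx = A e^{x} e^{y} - B \sin{\left(x \right)}
  u_xxx = A e^{x} e^{y} - B \cos{\left(x \right)}
Term by term:
  -2·u_yyy = - 2 A e^{x} e^{y}
  -u_xx = - A e^{x} e^{y} + B \sin{\left(x \right)}
  -2·u_xxx = - 2 A e^{x} e^{y} + 2 B \cos{\left(x \right)}
So the left-hand side equals
  - 5 A e^{x} e^{y} + B \sin{\left(x \right)} + 2 B \cos{\left(x \right)}
This must equal f(x, y) identically; expanded, f = 15 e^{x} e^{y} - 3 \sin{\left(x \right)} - 6 \cos{\left(x \right)}.
Matching coefficients of the independent functions:
  [e^{x} e^{y}]:  - 5 A = 15
  [\sin{\left(x \right)}]:  B = -3
  [\cos{\left(x \right)}]:  2 B = -6
Solving: A = -3, B = -3.
Check against the point condition:
  u(0, 0) = -3  ⟹  A = -3  ✓
Hence u(x, y) = - 3 e^{x + y} - 3 \sin{\left(x \right)}.

Answer: u(x, y) = - 3 e^{x + y} - 3 \sin{\left(x \right)}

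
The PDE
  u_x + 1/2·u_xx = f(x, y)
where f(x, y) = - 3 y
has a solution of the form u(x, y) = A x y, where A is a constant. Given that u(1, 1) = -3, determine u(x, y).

Answer: u(x, y) = - 3 x y

Derivation:
Substitute the ansatz u = A x y into the left-hand side.
Derivatives of the ansatz:
  u_x = A y
  u_xx = 0
Term by term:
  u_x = A y
  1/2·u_xx = 0
So the left-hand side equals
  A y
This must equal f(x, y) = - 3 y identically.
Matching coefficients of the independent functions:
  [y]:  A = -3
Solving: A = -3.
Check against the point condition:
  u(1, 1) = -3  ⟹  A = -3  ✓
Hence u(x, y) = - 3 x y.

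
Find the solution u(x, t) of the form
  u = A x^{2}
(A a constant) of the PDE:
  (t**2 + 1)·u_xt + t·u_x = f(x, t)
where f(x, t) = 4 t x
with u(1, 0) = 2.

Answer: u(x, t) = 2 x^{2}

Derivation:
Substitute the ansatz u = A x^{2} into the left-hand side.
Derivatives of the ansatz:
  u_xt = 0
  u_x = 2 A x
Term by term:
  (t**2 + 1)·u_xt = 0
  t·u_x = 2 A t x
So the left-hand side equals
  2 A t x
This must equal f(x, t) = 4 t x identically.
Matching coefficients of the independent functions:
  [t x]:  2 A = 4
Solving: A = 2.
Check against the point condition:
  u(1, 0) = 2  ⟹  A = 2  ✓
Hence u(x, t) = 2 x^{2}.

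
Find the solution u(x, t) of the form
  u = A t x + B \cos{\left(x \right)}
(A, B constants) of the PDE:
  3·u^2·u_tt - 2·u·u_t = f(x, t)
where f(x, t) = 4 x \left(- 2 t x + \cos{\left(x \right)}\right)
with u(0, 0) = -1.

Answer: u(x, t) = 2 t x - \cos{\left(x \right)}

Derivation:
Substitute the ansatz u = A t x + B \cos{\left(x \right)} into the left-hand side.
Derivatives of the ansatz:
  u_tt = 0
  u_t = A x
Term by term:
  3·u^2·u_tt = 0
  -2·u·u_t = - 2 A^{2} t x^{2} - 2 A B x \cos{\left(x \right)}
So the left-hand side equals
  - 2 A^{2} t x^{2} - 2 A B x \cos{\left(x \right)}
This must equal f(x, t) identically; expanded, f = - 8 t x^{2} + 4 x \cos{\left(x \right)}.
Matching coefficients of the independent functions:
  [t x^{2}]:  - 2 A^{2} = -8
  [x \cos{\left(x \right)}]:  - 2 A B = 4
These equations allow (A, B) = (-2, 1) or (2, -1).
Impose the point condition(s):
  u(0, 0) = -1  ⟹  B = -1
Only A = 2, B = -1 satisfies everything.
Hence u(x, t) = 2 t x - \cos{\left(x \right)}.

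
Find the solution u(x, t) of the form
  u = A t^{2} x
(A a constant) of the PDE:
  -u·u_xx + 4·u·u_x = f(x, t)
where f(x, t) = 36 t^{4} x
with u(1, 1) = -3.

Answer: u(x, t) = - 3 t^{2} x

Derivation:
Substitute the ansatz u = A t^{2} x into the left-hand side.
Derivatives of the ansatz:
  u_xx = 0
  u_x = A t^{2}
Term by term:
  -u·u_xx = 0
  4·u·u_x = 4 A^{2} t^{4} x
So the left-hand side equals
  4 A^{2} t^{4} x
This must equal f(x, t) = 36 t^{4} x identically.
Matching coefficients of the independent functions:
  [t^{4} x]:  4 A^{2} = 36
These equations allow (A) = (-3) or (3).
Impose the point condition(s):
  u(1, 1) = -3  ⟹  A = -3
Only A = -3 satisfies everything.
Hence u(x, t) = - 3 t^{2} x.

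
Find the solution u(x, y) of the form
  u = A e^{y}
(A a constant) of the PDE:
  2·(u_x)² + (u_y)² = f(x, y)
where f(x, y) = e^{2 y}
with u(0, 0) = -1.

Answer: u(x, y) = - e^{y}

Derivation:
Substitute the ansatz u = A e^{y} into the left-hand side.
Derivatives of the ansatz:
  u_x = 0
  u_y = A e^{y}
Term by term:
  2·(u_x)² = 0
  (u_y)² = A^{2} e^{2 y}
So the left-hand side equals
  A^{2} e^{2 y}
This must equal f(x, y) = e^{2 y} identically.
Matching coefficients of the independent functions:
  [e^{2 y}]:  A^{2} = 1
These equations allow (A) = (-1) or (1).
Impose the point condition(s):
  u(0, 0) = -1  ⟹  A = -1
Only A = -1 satisfies everything.
Hence u(x, y) = - e^{y}.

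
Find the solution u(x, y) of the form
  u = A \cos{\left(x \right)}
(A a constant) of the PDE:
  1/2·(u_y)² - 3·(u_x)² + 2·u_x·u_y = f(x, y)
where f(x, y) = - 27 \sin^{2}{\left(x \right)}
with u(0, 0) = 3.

Substitute the ansatz u = A \cos{\left(x \right)} into the left-hand side.
Derivatives of the ansatz:
  u_y = 0
  u_x = - A \sin{\left(x \right)}
Term by term:
  1/2·(u_y)² = 0
  -3·(u_x)² = - 3 A^{2} \sin^{2}{\left(x \right)}
  2·u_x·u_y = 0
So the left-hand side equals
  - 3 A^{2} \sin^{2}{\left(x \right)}
This must equal f(x, y) = - 27 \sin^{2}{\left(x \right)} identically.
Matching coefficients of the independent functions:
  [\sin^{2}{\left(x \right)}]:  - 3 A^{2} = -27
These equations allow (A) = (-3) or (3).
Impose the point condition(s):
  u(0, 0) = 3  ⟹  A = 3
Only A = 3 satisfies everything.
Hence u(x, y) = 3 \cos{\left(x \right)}.

Answer: u(x, y) = 3 \cos{\left(x \right)}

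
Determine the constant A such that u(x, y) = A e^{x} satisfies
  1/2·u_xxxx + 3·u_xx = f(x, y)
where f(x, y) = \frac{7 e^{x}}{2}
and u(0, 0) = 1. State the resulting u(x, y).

Substitute the ansatz u = A e^{x} into the left-hand side.
Derivatives of the ansatz:
  u_xxxx = A e^{x}
  u_xx = A e^{x}
Term by term:
  1/2·u_xxxx = \frac{A e^{x}}{2}
  3·u_xx = 3 A e^{x}
So the left-hand side equals
  \frac{7 A e^{x}}{2}
This must equal f(x, y) = \frac{7 e^{x}}{2} identically.
Matching coefficients of the independent functions:
  [e^{x}]:  \frac{7 A}{2} = \frac{7}{2}
Solving: A = 1.
Check against the point condition:
  u(0, 0) = 1  ⟹  A = 1  ✓
Hence u(x, y) = e^{x}.

Answer: u(x, y) = e^{x}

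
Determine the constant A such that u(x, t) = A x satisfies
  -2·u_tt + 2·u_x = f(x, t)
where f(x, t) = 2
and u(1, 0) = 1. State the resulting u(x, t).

Substitute the ansatz u = A x into the left-hand side.
Derivatives of the ansatz:
  u_tt = 0
  u_x = A
Term by term:
  -2·u_tt = 0
  2·u_x = 2 A
So the left-hand side equals
  2 A
This must equal f(x, t) = 2 identically.
Matching coefficients of the independent functions:
  [constant term]:  2 A = 2
Solving: A = 1.
Check against the point condition:
  u(1, 0) = 1  ⟹  A = 1  ✓
Hence u(x, t) = x.

Answer: u(x, t) = x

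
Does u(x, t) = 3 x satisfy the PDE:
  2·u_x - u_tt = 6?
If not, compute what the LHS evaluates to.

Answer: Yes

Derivation:
Evaluate each term of the left-hand side for u = 3 x.
Derivatives:
  u_x = 3
  u_tt = 0
Terms:
  2·u_x = 6
  -u_tt = 0
Sum: LHS = 6
This is exactly the given right-hand side, so u is a solution.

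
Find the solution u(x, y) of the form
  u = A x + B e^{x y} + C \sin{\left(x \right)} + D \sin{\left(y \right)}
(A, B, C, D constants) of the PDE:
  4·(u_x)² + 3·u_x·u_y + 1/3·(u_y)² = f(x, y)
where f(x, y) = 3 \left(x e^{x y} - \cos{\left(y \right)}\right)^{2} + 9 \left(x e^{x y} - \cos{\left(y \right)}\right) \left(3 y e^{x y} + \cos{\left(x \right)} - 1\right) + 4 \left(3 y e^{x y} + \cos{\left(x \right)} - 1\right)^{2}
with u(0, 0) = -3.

Substitute the ansatz u = A x + B e^{x y} + C \sin{\left(x \right)} + D \sin{\left(y \right)} into the left-hand side.
Derivatives of the ansatz:
  u_x = A + B y e^{x y} + C \cos{\left(x \right)}
  u_y = B x e^{x y} + D \cos{\left(y \right)}
Term by term:
  4·(u_x)² = 4 A^{2} + 8 A B y e^{x y} + 8 A C \cos{\left(x \right)} + 4 B^{2} y^{2} e^{2 x y} + 8 B C y e^{x y} \cos{\left(x \right)} + 4 C^{2} \cos^{2}{\left(x \right)}
  3·u_x·u_y = 3 A B x e^{x y} + 3 A D \cos{\left(y \right)} + 3 B^{2} x y e^{2 x y} + 3 B C x e^{x y} \cos{\left(x \right)} + 3 B D y e^{x y} \cos{\left(y \right)} + 3 C D \cos{\left(x \right)} \cos{\left(y \right)}
  1/3·(u_y)² = \frac{B^{2} x^{2} e^{2 x y}}{3} + \frac{2 B D x e^{x y} \cos{\left(y \right)}}{3} + \frac{D^{2} \cos^{2}{\left(y \right)}}{3}
So the left-hand side equals
  4 A^{2} + 3 A B x e^{x y} + 8 A B y e^{x y} + 8 A C \cos{\left(x \right)} + 3 A D \cos{\left(y \right)} + \frac{B^{2} x^{2} e^{2 x y}}{3} + 3 B^{2} x y e^{2 x y} + 4 B^{2} y^{2} e^{2 x y} + 3 B C x e^{x y} \cos{\left(x \right)} + 8 B C y e^{x y} \cos{\left(x \right)} + \frac{2 B D x e^{x y} \cos{\left(y \right)}}{3} + 3 B D y e^{x y} \cos{\left(y \right)} + 4 C^{2} \cos^{2}{\left(x \right)} + 3 C D \cos{\left(x \right)} \cos{\left(y \right)} + \frac{D^{2} \cos^{2}{\left(y \right)}}{3}
This must equal f(x, y) identically; expanded, f = 3 x^{2} e^{2 x y} + 27 x y e^{2 x y} + 9 x e^{x y} \cos{\left(x \right)} - 6 x e^{x y} \cos{\left(y \right)} - 9 x e^{x y} + 36 y^{2} e^{2 x y} + 24 y e^{x y} \cos{\left(x \right)} - 27 y e^{x y} \cos{\left(y \right)} - 24 y e^{x y} + 4 \cos^{2}{\left(x \right)} - 9 \cos{\left(x \right)} \cos{\left(y \right)} - 8 \cos{\left(x \right)} + 3 \cos^{2}{\left(y \right)} + 9 \cos{\left(y \right)} + 4.
Matching coefficients of the independent functions:
(each divided by its leading coefficient; functions giving the same equation are listed together)
  [constant term]:  A^{2} - 1 = 0
  [x e^{x y}, y e^{x y}]:  A B + 3 = 0
  [x^{2} e^{2 x y}, y^{2} e^{2 x y}, x y e^{2 x y}]:  B^{2} - 9 = 0
  [\cos{\left(x \right)} \cos{\left(y \right)}]:  C D + 3 = 0
  [x e^{x y} \cos{\left(x \right)}, y e^{x y} \cos{\left(x \right)}]:  B C - 3 = 0
  [x e^{x y} \cos{\left(y \right)}, y e^{x y} \cos{\left(y \right)}]:  B D + 9 = 0
  [\cos{\left(x \right)}]:  A C + 1 = 0
  [\cos^{2}{\left(x \right)}]:  C^{2} - 1 = 0
  [\cos{\left(y \right)}]:  A D - 3 = 0
  [\cos^{2}{\left(y \right)}]:  D^{2} - 9 = 0
These equations do not fix every constant; impose the point condition(s):
  u(0, 0) = -3  ⟹  B = -3
Solving the combined system: A = 1, B = -3, C = -1, D = 3.
Hence u(x, y) = x - 3 e^{x y} - \sin{\left(x \right)} + 3 \sin{\left(y \right)}.

Answer: u(x, y) = x - 3 e^{x y} - \sin{\left(x \right)} + 3 \sin{\left(y \right)}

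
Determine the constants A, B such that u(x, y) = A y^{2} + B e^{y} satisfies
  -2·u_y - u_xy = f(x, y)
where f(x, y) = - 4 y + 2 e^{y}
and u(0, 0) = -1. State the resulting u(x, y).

Substitute the ansatz u = A y^{2} + B e^{y} into the left-hand side.
Derivatives of the ansatz:
  u_y = 2 A y + B e^{y}
  u_xy = 0
Term by term:
  -2·u_y = - 4 A y - 2 B e^{y}
  -u_xy = 0
So the left-hand side equals
  - 4 A y - 2 B e^{y}
This must equal f(x, y) = - 4 y + 2 e^{y} identically.
Matching coefficients of the independent functions:
  [y]:  - 4 A = -4
  [e^{y}]:  - 2 B = 2
Solving: A = 1, B = -1.
Check against the point condition:
  u(0, 0) = -1  ⟹  B = -1  ✓
Hence u(x, y) = y^{2} - e^{y}.

Answer: u(x, y) = y^{2} - e^{y}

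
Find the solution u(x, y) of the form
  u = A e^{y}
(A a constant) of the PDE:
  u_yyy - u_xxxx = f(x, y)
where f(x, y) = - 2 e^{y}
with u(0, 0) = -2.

Substitute the ansatz u = A e^{y} into the left-hand side.
Derivatives of the ansatz:
  u_yyy = A e^{y}
  u_xxxx = 0
Term by term:
  u_yyy = A e^{y}
  -u_xxxx = 0
So the left-hand side equals
  A e^{y}
This must equal f(x, y) = - 2 e^{y} identically.
Matching coefficients of the independent functions:
  [e^{y}]:  A = -2
Solving: A = -2.
Check against the point condition:
  u(0, 0) = -2  ⟹  A = -2  ✓
Hence u(x, y) = - 2 e^{y}.

Answer: u(x, y) = - 2 e^{y}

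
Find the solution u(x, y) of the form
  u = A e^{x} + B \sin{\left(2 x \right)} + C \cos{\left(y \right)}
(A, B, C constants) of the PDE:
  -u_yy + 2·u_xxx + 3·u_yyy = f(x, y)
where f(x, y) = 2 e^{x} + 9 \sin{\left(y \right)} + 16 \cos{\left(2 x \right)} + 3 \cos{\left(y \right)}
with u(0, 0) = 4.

Substitute the ansatz u = A e^{x} + B \sin{\left(2 x \right)} + C \cos{\left(y \right)} into the left-hand side.
Derivatives of the ansatz:
  u_yy = - C \cos{\left(y \right)}
  u_xxx = A e^{x} - 8 B \cos{\left(2 x \right)}
  u_yyy = C \sin{\left(y \right)}
Term by term:
  -u_yy = C \cos{\left(y \right)}
  2·u_xxx = 2 A e^{x} - 16 B \cos{\left(2 x \right)}
  3·u_yyy = 3 C \sin{\left(y \right)}
So the left-hand side equals
  2 A e^{x} - 16 B \cos{\left(2 x \right)} + 3 C \sin{\left(y \right)} + C \cos{\left(y \right)}
This must equal f(x, y) = 2 e^{x} + 9 \sin{\left(y \right)} + 16 \cos{\left(2 x \right)} + 3 \cos{\left(y \right)} identically.
Matching coefficients of the independent functions:
  [e^{x}]:  2 A = 2
  [\sin{\left(y \right)}]:  3 C = 9
  [\cos{\left(2 x \right)}]:  - 16 B = 16
  [\cos{\left(y \right)}]:  C = 3
Solving: A = 1, B = -1, C = 3.
Check against the point condition:
  u(0, 0) = 4  ⟹  A + C = 4  ✓
Hence u(x, y) = e^{x} - \sin{\left(2 x \right)} + 3 \cos{\left(y \right)}.

Answer: u(x, y) = e^{x} - \sin{\left(2 x \right)} + 3 \cos{\left(y \right)}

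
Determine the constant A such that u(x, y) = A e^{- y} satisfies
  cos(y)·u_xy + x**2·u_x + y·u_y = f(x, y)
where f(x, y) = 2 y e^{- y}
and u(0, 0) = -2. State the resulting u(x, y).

Substitute the ansatz u = A e^{- y} into the left-hand side.
Derivatives of the ansatz:
  u_xy = 0
  u_x = 0
  u_y = - A e^{- y}
Term by term:
  cos(y)·u_xy = 0
  x**2·u_x = 0
  y·u_y = - A y e^{- y}
So the left-hand side equals
  - A y e^{- y}
This must equal f(x, y) = 2 y e^{- y} identically.
Matching coefficients of the independent functions:
  [y e^{- y}]:  - A = 2
Solving: A = -2.
Check against the point condition:
  u(0, 0) = -2  ⟹  A = -2  ✓
Hence u(x, y) = - 2 e^{- y}.

Answer: u(x, y) = - 2 e^{- y}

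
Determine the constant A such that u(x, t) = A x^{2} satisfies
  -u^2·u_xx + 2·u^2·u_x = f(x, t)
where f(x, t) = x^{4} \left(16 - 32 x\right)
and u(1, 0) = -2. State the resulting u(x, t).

Substitute the ansatz u = A x^{2} into the left-hand side.
Derivatives of the ansatz:
  u_xx = 2 A
  u_x = 2 A x
Term by term:
  -u^2·u_xx = - 2 A^{3} x^{4}
  2·u^2·u_x = 4 A^{3} x^{5}
So the left-hand side equals
  4 A^{3} x^{5} - 2 A^{3} x^{4}
This must equal f(x, t) identically; expanded, f = - 32 x^{5} + 16 x^{4}.
Matching coefficients of the independent functions:
  [x^{4}]:  - 2 A^{3} = 16
  [x^{5}]:  4 A^{3} = -32
Solving: A = -2.
Check against the point condition:
  u(1, 0) = -2  ⟹  A = -2  ✓
Hence u(x, t) = - 2 x^{2}.

Answer: u(x, t) = - 2 x^{2}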